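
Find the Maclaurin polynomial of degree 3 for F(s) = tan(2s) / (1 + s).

Multiply the two series term by term and collect like powers.
F(0) = 0
F′(0) = 2
F′′(0) = -4
F′′′(0) = 28

14*s^3/3 - 2*s^2 + 2*s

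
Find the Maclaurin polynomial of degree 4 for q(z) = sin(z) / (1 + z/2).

-z^4/24 + z^3/12 - z^2/2 + z

Expand each factor separately, then convolve coefficients.
[z^0] = 0;  [z^1] = 1;  [z^2] = -1/2;  [z^3] = 1/12;  [z^4] = -1/24.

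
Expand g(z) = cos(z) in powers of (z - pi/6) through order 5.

-(z - pi/6)^5/240 + sqrt(3)*(z - pi/6)^4/48 + (z - pi/6)^3/12 - sqrt(3)*(z - pi/6)^2/4 - (z - pi/6)/2 + sqrt(3)/2

Differentiate repeatedly and evaluate at the center.
[(z - pi/6)^0] = sqrt(3)/2;  [(z - pi/6)^1] = -1/2;  [(z - pi/6)^2] = -sqrt(3)/4;  [(z - pi/6)^3] = 1/12;  [(z - pi/6)^4] = sqrt(3)/48;  [(z - pi/6)^5] = -1/240.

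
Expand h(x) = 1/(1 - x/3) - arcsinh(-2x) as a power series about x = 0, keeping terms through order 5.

Add the two expansions coefficient-wise.
h(0) = 1
h′(0) = 7/3
h′′(0) = 2/9
h′′′(0) = -70/9
h^(4)(0) = 8/27
h^(5)(0) = 23368/81
The Taylor polynomial is Σ h^(k)(0)/k! · x^k.

2921*x^5/1215 + x^4/81 - 35*x^3/27 + x^2/9 + 7*x/3 + 1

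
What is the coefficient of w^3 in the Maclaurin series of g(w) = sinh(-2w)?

g(0) = 0
g′(0) = -2
g′′(0) = 0
g′′′(0) = -8
So c_3 = g′′′(0)/3! = -4/3.

-4/3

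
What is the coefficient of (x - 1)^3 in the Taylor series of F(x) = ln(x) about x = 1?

1/3

F(1) = 0
F′(1) = 1
F′′(1) = -1
F′′′(1) = 2
So c_3 = F′′′(1)/3! = 1/3.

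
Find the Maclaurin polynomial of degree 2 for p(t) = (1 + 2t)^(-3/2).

[t^0] = 1;  [t^1] = -3;  [t^2] = 15/2.

15*t^2/2 - 3*t + 1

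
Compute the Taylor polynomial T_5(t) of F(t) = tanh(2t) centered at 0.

[t^0] = 0;  [t^1] = 2;  [t^2] = 0;  [t^3] = -8/3;  [t^4] = 0;  [t^5] = 64/15.

64*t^5/15 - 8*t^3/3 + 2*t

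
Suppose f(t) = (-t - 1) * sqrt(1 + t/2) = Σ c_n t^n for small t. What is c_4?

Multiply each power in the prefactor through the base expansion.
f(0) = -1
f′(0) = -5/4
f′′(0) = -7/16
f′′′(0) = 9/64
f^(4)(0) = -33/256

-11/2048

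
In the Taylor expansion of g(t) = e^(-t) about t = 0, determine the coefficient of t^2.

g(0) = 1
g′(0) = -1
g′′(0) = 1
So c_2 = g′′(0)/2! = 1/2.

1/2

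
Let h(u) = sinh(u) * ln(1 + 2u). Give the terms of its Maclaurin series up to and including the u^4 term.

3*u^4 - 2*u^3 + 2*u^2

Take the Cauchy product of the two expansions.
[u^0] = 0;  [u^1] = 0;  [u^2] = 2;  [u^3] = -2;  [u^4] = 3.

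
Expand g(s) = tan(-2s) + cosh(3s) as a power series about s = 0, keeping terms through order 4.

Add the two expansions coefficient-wise.
g(0) = 1
g′(0) = -2
g′′(0) = 9
g′′′(0) = -16
g^(4)(0) = 81

27*s^4/8 - 8*s^3/3 + 9*s^2/2 - 2*s + 1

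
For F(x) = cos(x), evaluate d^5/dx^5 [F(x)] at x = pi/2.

The coefficient of (x - pi/2)^5 in the expansion is -1/120, so F^(5)(pi/2) = 5! * (-1/120) = -1.

-1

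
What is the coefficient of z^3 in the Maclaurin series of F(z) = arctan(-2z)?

8/3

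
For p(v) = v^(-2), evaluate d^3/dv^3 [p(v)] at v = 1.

-24

Differentiate repeatedly and evaluate at the center.
The coefficient of (v - 1)^3 in the expansion is -4, so p′′′(1) = 3! * (-4) = -24.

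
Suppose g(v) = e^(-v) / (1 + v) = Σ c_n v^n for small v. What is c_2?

5/2

Expand each factor separately, then convolve coefficients.
So c_2 = g′′(0)/2! = 5/2.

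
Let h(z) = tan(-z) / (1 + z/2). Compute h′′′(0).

-7/2

Expand each factor separately, then convolve coefficients.
The coefficient of z^3 in the expansion is -7/12, so h′′′(0) = 3! * (-7/12) = -7/2.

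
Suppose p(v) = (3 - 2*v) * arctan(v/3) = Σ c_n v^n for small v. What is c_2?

Shift and add copies of the series according to the polynomial's terms.
[v^0] = 0;  [v^1] = 1;  [v^2] = -2/3.
So c_2 = p′′(0)/2! = -2/3.

-2/3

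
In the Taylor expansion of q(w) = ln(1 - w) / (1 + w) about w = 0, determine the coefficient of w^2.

Multiply the two series term by term and collect like powers.
q(0) = 0
q′(0) = -1
q′′(0) = 1

1/2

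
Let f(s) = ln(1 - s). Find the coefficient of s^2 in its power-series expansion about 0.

f(0) = 0
f′(0) = -1
f′′(0) = -1
So c_2 = f′′(0)/2! = -1/2.

-1/2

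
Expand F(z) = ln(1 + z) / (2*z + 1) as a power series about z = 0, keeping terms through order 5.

Expand 1/(denominator) as a geometric series and multiply by the numerator's series.
[z^0] = 0;  [z^1] = 1;  [z^2] = -5/2;  [z^3] = 16/3;  [z^4] = -131/12;  [z^5] = 661/30.

661*z^5/30 - 131*z^4/12 + 16*z^3/3 - 5*z^2/2 + z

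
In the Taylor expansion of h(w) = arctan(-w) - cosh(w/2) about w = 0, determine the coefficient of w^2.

-1/8

Combine the two series term by term.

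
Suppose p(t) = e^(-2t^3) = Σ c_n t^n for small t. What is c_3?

p(0) = 1
p′(0) = 0
p′′(0) = 0
p′′′(0) = -12
Then c_k = p^(k)(0)/k! gives each Taylor coefficient.

-2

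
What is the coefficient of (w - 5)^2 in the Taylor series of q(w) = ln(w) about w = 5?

-1/50

c_2 = q′′(5)/2! = -1/50.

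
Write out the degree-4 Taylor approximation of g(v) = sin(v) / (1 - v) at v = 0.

Expand 1/(denominator) as a geometric series and multiply by the numerator's series.
g(0) = 0
g′(0) = 1
g′′(0) = 2
g′′′(0) = 5
g^(4)(0) = 20
Then c_k = g^(k)(0)/k! gives each Taylor coefficient.

5*v^4/6 + 5*v^3/6 + v^2 + v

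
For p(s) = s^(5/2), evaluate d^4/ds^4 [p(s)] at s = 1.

Differentiate repeatedly and evaluate at the center.
The coefficient of (s - 1)^4 in the expansion is -5/128, so p^(4)(1) = 4! * (-5/128) = -15/16.

-15/16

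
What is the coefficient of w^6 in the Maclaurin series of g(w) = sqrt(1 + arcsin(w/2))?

Substitute the inner expansion into the outer series and collect powers.
So c_6 = g^(6)(0)/6! = -3169/2949120.

-3169/2949120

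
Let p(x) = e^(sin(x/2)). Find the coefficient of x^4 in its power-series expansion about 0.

-1/128

Let u equal the inner series; expand the outer function in u and truncate.
p(0) = 1
p′(0) = 1/2
p′′(0) = 1/4
p′′′(0) = 0
p^(4)(0) = -3/16
Then c_k = p^(k)(0)/k! gives each Taylor coefficient.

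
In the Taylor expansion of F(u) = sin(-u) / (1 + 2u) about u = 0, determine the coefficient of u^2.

2

Take the Cauchy product of the two expansions.
So c_2 = F′′(0)/2! = 2.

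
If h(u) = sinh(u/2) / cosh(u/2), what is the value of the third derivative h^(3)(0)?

Invert the denominator's series and multiply.
From the series, [u^3] h = -1/24; multiply by 3! = 6 to get -1/4.

-1/4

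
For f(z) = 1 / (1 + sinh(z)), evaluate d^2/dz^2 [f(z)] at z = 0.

2

Expand as Σ (-1)^k u^k with u equal to the inner function's series.
The coefficient of z^2 in the expansion is 1, so f′′(0) = 2! * (1) = 2.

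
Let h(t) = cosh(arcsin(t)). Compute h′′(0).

1

Compose series: expand the inner function first, then feed it into the outer expansion.
The coefficient of t^2 in the expansion is 1/2, so h′′(0) = 2! * (1/2) = 1.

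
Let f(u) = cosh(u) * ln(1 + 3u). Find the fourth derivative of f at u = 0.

-540

Expand each factor separately, then convolve coefficients.
The coefficient of u^4 in the expansion is -45/2, so f^(4)(0) = 4! * (-45/2) = -540.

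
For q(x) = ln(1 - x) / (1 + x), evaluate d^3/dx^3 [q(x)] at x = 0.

-5

Expand each factor separately, then convolve coefficients.
The coefficient of x^3 in the expansion is -5/6, so q′′′(0) = 3! * (-5/6) = -5.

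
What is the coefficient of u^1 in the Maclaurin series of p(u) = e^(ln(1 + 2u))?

Substitute the inner expansion into the outer series and collect powers.
[u^0] = 1;  [u^1] = 2.
So c_1 = p′(0)/1! = 2.

2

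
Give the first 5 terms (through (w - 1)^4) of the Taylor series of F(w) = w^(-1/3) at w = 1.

F(1) = 1
F′(1) = -1/3
F′′(1) = 4/9
F′′′(1) = -28/27
F^(4)(1) = 280/81
Then c_k = F^(k)(1)/k! gives each Taylor coefficient.

35*(w - 1)^4/243 - 14*(w - 1)^3/81 + 2*(w - 1)^2/9 - (w - 1)/3 + 1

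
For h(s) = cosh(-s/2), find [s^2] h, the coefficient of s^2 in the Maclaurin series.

h(0) = 1
h′(0) = 0
h′′(0) = 1/4
So c_2 = h′′(0)/2! = 1/8.

1/8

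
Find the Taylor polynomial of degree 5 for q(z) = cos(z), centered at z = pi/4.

Differentiate repeatedly and evaluate at the center.
[(z - pi/4)^0] = sqrt(2)/2;  [(z - pi/4)^1] = -sqrt(2)/2;  [(z - pi/4)^2] = -sqrt(2)/4;  [(z - pi/4)^3] = sqrt(2)/12;  [(z - pi/4)^4] = sqrt(2)/48;  [(z - pi/4)^5] = -sqrt(2)/240.

-sqrt(2)*(z - pi/4)^5/240 + sqrt(2)*(z - pi/4)^4/48 + sqrt(2)*(z - pi/4)^3/12 - sqrt(2)*(z - pi/4)^2/4 - sqrt(2)*(z - pi/4)/2 + sqrt(2)/2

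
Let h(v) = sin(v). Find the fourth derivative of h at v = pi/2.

1

The coefficient of (v - pi/2)^4 in the expansion is 1/24, so h^(4)(pi/2) = 4! * (1/24) = 1.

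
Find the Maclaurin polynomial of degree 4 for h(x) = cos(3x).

Use the known series and substitute for the argument.
[x^0] = 1;  [x^1] = 0;  [x^2] = -9/2;  [x^3] = 0;  [x^4] = 27/8.

27*x^4/8 - 9*x^2/2 + 1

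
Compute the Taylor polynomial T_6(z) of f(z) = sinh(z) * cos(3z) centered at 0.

Multiply the two series term by term and collect like powers.

79*z^5/30 - 13*z^3/3 + z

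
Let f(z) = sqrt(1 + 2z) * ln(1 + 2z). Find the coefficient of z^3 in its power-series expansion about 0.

-1/3

Take the Cauchy product of the two expansions.
[z^0] = 0;  [z^1] = 2;  [z^2] = 0;  [z^3] = -1/3.
So c_3 = f′′′(0)/3! = -1/3.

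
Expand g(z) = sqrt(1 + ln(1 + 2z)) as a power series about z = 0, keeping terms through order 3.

17*z^3/6 - 3*z^2/2 + z + 1

Compose series: expand the inner function first, then feed it into the outer expansion.
[z^0] = 1;  [z^1] = 1;  [z^2] = -3/2;  [z^3] = 17/6.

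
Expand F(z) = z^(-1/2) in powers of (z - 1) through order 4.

Use the known series and substitute for the argument.
F(1) = 1
F′(1) = -1/2
F′′(1) = 3/4
F′′′(1) = -15/8
F^(4)(1) = 105/16
Dividing each by k! gives the coefficients c_0, ..., c_4.

35*(z - 1)^4/128 - 5*(z - 1)^3/16 + 3*(z - 1)^2/8 - (z - 1)/2 + 1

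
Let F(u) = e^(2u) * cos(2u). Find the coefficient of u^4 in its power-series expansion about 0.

Take the Cauchy product of the two expansions.
F(0) = 1
F′(0) = 2
F′′(0) = 0
F′′′(0) = -16
F^(4)(0) = -64
The Taylor polynomial is Σ F^(k)(0)/k! · u^k.

-8/3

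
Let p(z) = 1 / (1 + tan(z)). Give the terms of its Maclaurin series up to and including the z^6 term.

Use the geometric series for the reciprocal, then substitute.
[z^0] = 1;  [z^1] = -1;  [z^2] = 1;  [z^3] = -4/3;  [z^4] = 5/3;  [z^5] = -32/15;  [z^6] = 122/45.

122*z^6/45 - 32*z^5/15 + 5*z^4/3 - 4*z^3/3 + z^2 - z + 1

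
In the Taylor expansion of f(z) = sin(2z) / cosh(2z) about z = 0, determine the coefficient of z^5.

Write the quotient as an unknown series and match coefficients against numerator = denominator · series.

48/5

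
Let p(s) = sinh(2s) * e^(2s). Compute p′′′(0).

Write out both Maclaurin series and multiply, keeping only the needed powers.
The coefficient of s^3 in the expansion is 16/3, so p′′′(0) = 3! * (16/3) = 32.

32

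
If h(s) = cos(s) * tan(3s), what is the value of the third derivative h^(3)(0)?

45

Write out both Maclaurin series and multiply, keeping only the needed powers.
The coefficient of s^3 in the expansion is 15/2, so h′′′(0) = 3! * (15/2) = 45.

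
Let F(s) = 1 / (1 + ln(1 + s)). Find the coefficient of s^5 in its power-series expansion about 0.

-347/60

Expand as Σ (-1)^k u^k with u equal to the inner function's series.
F(0) = 1
F′(0) = -1
F′′(0) = 3
F′′′(0) = -14
F^(4)(0) = 88
F^(5)(0) = -694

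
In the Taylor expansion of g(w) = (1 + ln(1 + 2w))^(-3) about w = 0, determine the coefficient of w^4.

580

Plug the Maclaurin series of the inner function into that of the outer and collect terms.
g(0) = 1
g′(0) = -6
g′′(0) = 60
g′′′(0) = -816
g^(4)(0) = 13920
So c_4 = g^(4)(0)/4! = 580.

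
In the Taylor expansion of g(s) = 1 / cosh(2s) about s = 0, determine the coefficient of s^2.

Write the quotient as an unknown series and match coefficients against numerator = denominator · series.
g(0) = 1
g′(0) = 0
g′′(0) = -4
Then c_k = g^(k)(0)/k! gives each Taylor coefficient.

-2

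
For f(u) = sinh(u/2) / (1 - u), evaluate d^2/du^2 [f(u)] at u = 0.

1

Write out both Maclaurin series and multiply, keeping only the needed powers.
The coefficient of u^2 in the expansion is 1/2, so f′′(0) = 2! * (1/2) = 1.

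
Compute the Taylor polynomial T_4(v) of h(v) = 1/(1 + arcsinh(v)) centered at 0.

2*v^4/3 - 5*v^3/6 + v^2 - v + 1

Plug the Maclaurin series of the inner function into that of the outer and collect terms.
[v^0] = 1;  [v^1] = -1;  [v^2] = 1;  [v^3] = -5/6;  [v^4] = 2/3.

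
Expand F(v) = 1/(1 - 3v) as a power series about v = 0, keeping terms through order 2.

[v^0] = 1;  [v^1] = 3;  [v^2] = 9.

9*v^2 + 3*v + 1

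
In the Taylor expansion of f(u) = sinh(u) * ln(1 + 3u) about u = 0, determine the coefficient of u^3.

Write out both Maclaurin series and multiply, keeping only the needed powers.
f(0) = 0
f′(0) = 0
f′′(0) = 6
f′′′(0) = -27
So c_3 = f′′′(0)/3! = -9/2.

-9/2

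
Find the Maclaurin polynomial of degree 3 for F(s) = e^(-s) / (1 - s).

s^3/3 + s^2/2 + 1

Write out both Maclaurin series and multiply, keeping only the needed powers.
[s^0] = 1;  [s^1] = 0;  [s^2] = 1/2;  [s^3] = 1/3.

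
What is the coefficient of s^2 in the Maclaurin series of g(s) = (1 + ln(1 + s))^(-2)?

4

Compose series: expand the inner function first, then feed it into the outer expansion.
[s^0] = 1;  [s^1] = -2;  [s^2] = 4.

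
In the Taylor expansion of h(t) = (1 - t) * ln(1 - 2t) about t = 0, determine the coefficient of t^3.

Multiply each power in the prefactor through the base expansion.
[t^0] = 0;  [t^1] = -2;  [t^2] = 0;  [t^3] = -2/3.

-2/3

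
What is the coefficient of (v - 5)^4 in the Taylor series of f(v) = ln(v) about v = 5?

-1/2500

Compute the successive derivatives at the expansion point and divide by k!.
[(v - 5)^0] = ln(5);  [(v - 5)^1] = 1/5;  [(v - 5)^2] = -1/50;  [(v - 5)^3] = 1/375;  [(v - 5)^4] = -1/2500.
So c_4 = f^(4)(5)/4! = -1/2500.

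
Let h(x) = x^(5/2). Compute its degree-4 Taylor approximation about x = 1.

-5*(x - 1)^4/128 + 5*(x - 1)^3/16 + 15*(x - 1)^2/8 + 5*(x - 1)/2 + 1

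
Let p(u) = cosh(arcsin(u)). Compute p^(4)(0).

5

Let u equal the inner series; expand the outer function in u and truncate.
From the series, [u^4] p = 5/24; multiply by 4! = 24 to get 5.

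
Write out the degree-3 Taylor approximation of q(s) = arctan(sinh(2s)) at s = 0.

Substitute the inner expansion into the outer series and collect powers.
[s^0] = 0;  [s^1] = 2;  [s^2] = 0;  [s^3] = -4/3.

-4*s^3/3 + 2*s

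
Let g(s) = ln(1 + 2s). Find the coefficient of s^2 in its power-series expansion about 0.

g(0) = 0
g′(0) = 2
g′′(0) = -4
The Taylor polynomial is Σ g^(k)(0)/k! · s^k.

-2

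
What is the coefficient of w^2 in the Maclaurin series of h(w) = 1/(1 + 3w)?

h(0) = 1
h′(0) = -3
h′′(0) = 18
The Taylor polynomial is Σ h^(k)(0)/k! · w^k.

9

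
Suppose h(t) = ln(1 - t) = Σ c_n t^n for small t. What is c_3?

-1/3

h(0) = 0
h′(0) = -1
h′′(0) = -1
h′′′(0) = -2
Dividing each by k! gives the coefficients c_0, ..., c_3.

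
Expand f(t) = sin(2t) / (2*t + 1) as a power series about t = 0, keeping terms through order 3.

20*t^3/3 - 4*t^2 + 2*t

Use 1/(1 - r) = Σ r^k on the denominator, then take the Cauchy product.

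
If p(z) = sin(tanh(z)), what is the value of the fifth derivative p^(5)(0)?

Plug the Maclaurin series of the inner function into that of the outer and collect terms.
The coefficient of z^5 in the expansion is 37/120, so p^(5)(0) = 5! * (37/120) = 37.

37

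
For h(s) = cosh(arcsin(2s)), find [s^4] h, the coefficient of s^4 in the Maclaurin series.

Plug the Maclaurin series of the inner function into that of the outer and collect terms.
h(0) = 1
h′(0) = 0
h′′(0) = 4
h′′′(0) = 0
h^(4)(0) = 80
Then c_k = h^(k)(0)/k! gives each Taylor coefficient.

10/3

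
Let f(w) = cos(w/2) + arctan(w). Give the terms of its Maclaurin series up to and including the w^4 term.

w^4/384 - w^3/3 - w^2/8 + w + 1

Combine the two series term by term.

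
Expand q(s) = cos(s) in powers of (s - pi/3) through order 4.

(s - pi/3)^4/48 + sqrt(3)*(s - pi/3)^3/12 - (s - pi/3)^2/4 - sqrt(3)*(s - pi/3)/2 + 1/2

Use the known series and substitute for the argument.
q(pi/3) = 1/2
q′(pi/3) = -sqrt(3)/2
q′′(pi/3) = -1/2
q′′′(pi/3) = sqrt(3)/2
q^(4)(pi/3) = 1/2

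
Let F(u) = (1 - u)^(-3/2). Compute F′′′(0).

105/8

Differentiate repeatedly and evaluate at the center.
The coefficient of u^3 in the expansion is 35/16, so F′′′(0) = 3! * (35/16) = 105/8.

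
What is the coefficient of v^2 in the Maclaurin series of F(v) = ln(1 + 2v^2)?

2

F(0) = 0
F′(0) = 0
F′′(0) = 4
So c_2 = F′′(0)/2! = 2.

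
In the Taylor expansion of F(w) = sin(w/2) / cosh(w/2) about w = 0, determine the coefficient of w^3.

-1/12

Divide the numerator series by the denominator series (power-series long division).
[w^0] = 0;  [w^1] = 1/2;  [w^2] = 0;  [w^3] = -1/12.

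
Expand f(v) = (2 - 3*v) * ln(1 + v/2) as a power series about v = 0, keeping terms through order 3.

Distribute the polynomial across the series and collect like powers.
f(0) = 0
f′(0) = 1
f′′(0) = -7/2
f′′′(0) = 11/4
Then c_k = f^(k)(0)/k! gives each Taylor coefficient.

11*v^3/24 - 7*v^2/4 + v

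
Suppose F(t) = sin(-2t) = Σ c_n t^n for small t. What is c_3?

c_3 = F′′′(0)/3! = 4/3.

4/3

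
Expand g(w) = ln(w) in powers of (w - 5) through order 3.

(w - 5)^3/375 - (w - 5)^2/50 + (w - 5)/5 + ln(5)

Apply the Taylor formula c_k = f^(k)(a)/k!.
g(5) = ln(5)
g′(5) = 1/5
g′′(5) = -1/25
g′′′(5) = 2/125
The Taylor polynomial is Σ g^(k)(5)/k! · (w - 5)^k.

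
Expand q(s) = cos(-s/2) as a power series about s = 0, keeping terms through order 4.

s^4/384 - s^2/8 + 1

q(0) = 1
q′(0) = 0
q′′(0) = -1/4
q′′′(0) = 0
q^(4)(0) = 1/16
Dividing each by k! gives the coefficients c_0, ..., c_4.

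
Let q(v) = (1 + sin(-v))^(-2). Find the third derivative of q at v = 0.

Plug the Maclaurin series of the inner function into that of the outer and collect terms.
The coefficient of v^3 in the expansion is 11/3, so q′′′(0) = 3! * (11/3) = 22.

22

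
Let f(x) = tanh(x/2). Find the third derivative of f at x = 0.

-1/4

From the series, [x^3] f = -1/24; multiply by 3! = 6 to get -1/4.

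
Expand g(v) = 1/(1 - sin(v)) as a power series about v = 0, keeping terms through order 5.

Substitute the inner expansion into the outer series and collect powers.
g(0) = 1
g′(0) = 1
g′′(0) = 2
g′′′(0) = 5
g^(4)(0) = 16
g^(5)(0) = 61

61*v^5/120 + 2*v^4/3 + 5*v^3/6 + v^2 + v + 1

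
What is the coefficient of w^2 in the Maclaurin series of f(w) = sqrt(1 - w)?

f(0) = 1
f′(0) = -1/2
f′′(0) = -1/4
Then c_k = f^(k)(0)/k! gives each Taylor coefficient.

-1/8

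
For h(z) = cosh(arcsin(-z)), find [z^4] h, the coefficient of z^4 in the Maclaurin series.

5/24

Plug the Maclaurin series of the inner function into that of the outer and collect terms.
[z^0] = 1;  [z^1] = 0;  [z^2] = 1/2;  [z^3] = 0;  [z^4] = 5/24.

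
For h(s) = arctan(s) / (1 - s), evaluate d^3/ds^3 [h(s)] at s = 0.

4

Multiply the two series term by term and collect like powers.
The coefficient of s^3 in the expansion is 2/3, so h′′′(0) = 3! * (2/3) = 4.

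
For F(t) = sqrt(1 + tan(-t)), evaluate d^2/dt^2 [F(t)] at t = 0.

Substitute the inner expansion into the outer series and collect powers.
The coefficient of t^2 in the expansion is -1/8, so F′′(0) = 2! * (-1/8) = -1/4.

-1/4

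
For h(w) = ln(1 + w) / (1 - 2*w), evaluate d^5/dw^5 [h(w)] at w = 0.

Use 1/(1 - r) = Σ r^k on the denominator, then take the Cauchy product.
The coefficient of w^5 in the expansion is 391/30, so h^(5)(0) = 5! * (391/30) = 1564.

1564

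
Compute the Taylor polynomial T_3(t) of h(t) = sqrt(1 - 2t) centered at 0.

[t^0] = 1;  [t^1] = -1;  [t^2] = -1/2;  [t^3] = -1/2.

-t^3/2 - t^2/2 - t + 1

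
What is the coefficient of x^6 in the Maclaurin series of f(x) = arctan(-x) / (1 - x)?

Expand each factor separately, then convolve coefficients.
f(0) = 0
f′(0) = -1
f′′(0) = -2
f′′′(0) = -4
f^(4)(0) = -16
f^(5)(0) = -104
f^(6)(0) = -624

-13/15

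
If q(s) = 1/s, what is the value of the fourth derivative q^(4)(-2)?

Differentiate repeatedly and evaluate at the center.
The coefficient of (s + 2)^4 in the expansion is -1/32, so q^(4)(-2) = 4! * (-1/32) = -3/4.

-3/4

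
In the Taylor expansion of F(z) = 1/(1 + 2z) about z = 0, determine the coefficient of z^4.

16

F(0) = 1
F′(0) = -2
F′′(0) = 8
F′′′(0) = -48
F^(4)(0) = 384
So c_4 = F^(4)(0)/4! = 16.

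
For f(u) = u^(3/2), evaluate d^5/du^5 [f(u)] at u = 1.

Differentiate repeatedly and evaluate at the center.
From the series, [(u - 1)^5] f = -3/256; multiply by 5! = 120 to get -45/32.

-45/32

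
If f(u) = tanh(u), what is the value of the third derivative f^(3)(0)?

-2

Use the known series and substitute for the argument.
The coefficient of u^3 in the expansion is -1/3, so f′′′(0) = 3! * (-1/3) = -2.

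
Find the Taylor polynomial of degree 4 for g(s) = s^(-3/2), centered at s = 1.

315*(s - 1)^4/128 - 35*(s - 1)^3/16 + 15*(s - 1)^2/8 - 3*(s - 1)/2 + 1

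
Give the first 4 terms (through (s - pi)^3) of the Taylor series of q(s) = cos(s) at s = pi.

Use the known series and substitute for the argument.
q(pi) = -1
q′(pi) = 0
q′′(pi) = 1
q′′′(pi) = 0
Dividing each by k! gives the coefficients c_0, ..., c_3.

(s - pi)^2/2 - 1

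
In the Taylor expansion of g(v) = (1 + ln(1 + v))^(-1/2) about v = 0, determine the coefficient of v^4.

155/128

Plug the Maclaurin series of the inner function into that of the outer and collect terms.
[v^0] = 1;  [v^1] = -1/2;  [v^2] = 5/8;  [v^3] = -41/48;  [v^4] = 155/128.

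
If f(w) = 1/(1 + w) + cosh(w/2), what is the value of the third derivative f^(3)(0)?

Expand each term separately and add.
The coefficient of w^3 in the expansion is -1, so f′′′(0) = 3! * (-1) = -6.

-6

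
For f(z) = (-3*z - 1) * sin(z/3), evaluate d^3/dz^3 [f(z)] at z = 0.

Multiply each power in the prefactor through the base expansion.
The coefficient of z^3 in the expansion is 1/162, so f′′′(0) = 3! * (1/162) = 1/27.

1/27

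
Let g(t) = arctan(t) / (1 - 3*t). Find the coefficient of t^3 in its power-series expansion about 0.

26/3

Expand 1/(denominator) as a geometric series and multiply by the numerator's series.
g(0) = 0
g′(0) = 1
g′′(0) = 6
g′′′(0) = 52
Dividing each by k! gives the coefficients c_0, ..., c_3.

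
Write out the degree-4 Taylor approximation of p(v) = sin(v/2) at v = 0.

-v^3/48 + v/2

p(0) = 0
p′(0) = 1/2
p′′(0) = 0
p′′′(0) = -1/8
p^(4)(0) = 0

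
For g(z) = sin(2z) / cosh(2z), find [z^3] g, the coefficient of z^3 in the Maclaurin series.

Divide the numerator series by the denominator series (power-series long division).
g(0) = 0
g′(0) = 2
g′′(0) = 0
g′′′(0) = -32
Dividing each by k! gives the coefficients c_0, ..., c_3.

-16/3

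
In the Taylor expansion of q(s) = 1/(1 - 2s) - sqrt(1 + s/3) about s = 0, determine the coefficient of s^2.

289/72

Add the two expansions coefficient-wise.
q(0) = 0
q′(0) = 11/6
q′′(0) = 289/36
So c_2 = q′′(0)/2! = 289/72.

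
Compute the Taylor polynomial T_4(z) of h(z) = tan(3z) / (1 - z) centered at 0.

12*z^4 + 12*z^3 + 3*z^2 + 3*z

Expand each factor separately, then convolve coefficients.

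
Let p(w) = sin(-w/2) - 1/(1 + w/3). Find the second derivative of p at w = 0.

-2/9

Expand each term separately and add.
The coefficient of w^2 in the expansion is -1/9, so p′′(0) = 2! * (-1/9) = -2/9.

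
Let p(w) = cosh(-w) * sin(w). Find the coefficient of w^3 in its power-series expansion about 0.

1/3

Write out both Maclaurin series and multiply, keeping only the needed powers.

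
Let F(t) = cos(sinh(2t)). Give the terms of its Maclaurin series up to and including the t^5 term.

Compose series: expand the inner function first, then feed it into the outer expansion.
F(0) = 1
F′(0) = 0
F′′(0) = -4
F′′′(0) = 0
F^(4)(0) = -48
F^(5)(0) = 0
The Taylor polynomial is Σ F^(k)(0)/k! · t^k.

-2*t^4 - 2*t^2 + 1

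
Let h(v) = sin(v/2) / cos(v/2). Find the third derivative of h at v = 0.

1/4

Divide the numerator series by the denominator series (power-series long division).
The coefficient of v^3 in the expansion is 1/24, so h′′′(0) = 3! * (1/24) = 1/4.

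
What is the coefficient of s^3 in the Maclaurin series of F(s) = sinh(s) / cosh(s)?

-1/3

Invert the denominator's series and multiply.
[s^0] = 0;  [s^1] = 1;  [s^2] = 0;  [s^3] = -1/3.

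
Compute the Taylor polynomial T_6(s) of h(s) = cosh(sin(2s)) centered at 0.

Compose series: expand the inner function first, then feed it into the outer expansion.
h(0) = 1
h′(0) = 0
h′′(0) = 4
h′′′(0) = 0
h^(4)(0) = -48
h^(5)(0) = 0
h^(6)(0) = -192

-4*s^6/15 - 2*s^4 + 2*s^2 + 1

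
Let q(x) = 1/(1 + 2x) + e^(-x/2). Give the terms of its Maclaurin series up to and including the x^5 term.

Expand each term separately and add.
q(0) = 2
q′(0) = -5/2
q′′(0) = 33/4
q′′′(0) = -385/8
q^(4)(0) = 6145/16
q^(5)(0) = -122881/32

-122881*x^5/3840 + 6145*x^4/384 - 385*x^3/48 + 33*x^2/8 - 5*x/2 + 2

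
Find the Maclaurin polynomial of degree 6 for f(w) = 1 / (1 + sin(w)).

17*w^6/45 - 61*w^5/120 + 2*w^4/3 - 5*w^3/6 + w^2 - w + 1

Write 1/(1+u) = 1 - u + u^2 - u^3 + ... and substitute the series for u.
f(0) = 1
f′(0) = -1
f′′(0) = 2
f′′′(0) = -5
f^(4)(0) = 16
f^(5)(0) = -61
f^(6)(0) = 272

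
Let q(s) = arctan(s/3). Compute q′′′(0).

-2/27

Apply the Taylor formula c_k = f^(k)(a)/k!.
The coefficient of s^3 in the expansion is -1/81, so q′′′(0) = 3! * (-1/81) = -2/27.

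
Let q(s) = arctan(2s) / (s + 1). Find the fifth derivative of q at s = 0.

688

Multiply the numerator's expansion by the denominator's geometric series.
The coefficient of s^5 in the expansion is 86/15, so q^(5)(0) = 5! * (86/15) = 688.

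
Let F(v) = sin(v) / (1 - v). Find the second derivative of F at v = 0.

Use 1/(1 - r) = Σ r^k on the denominator, then take the Cauchy product.
From the series, [v^2] F = 1; multiply by 2! = 2 to get 2.

2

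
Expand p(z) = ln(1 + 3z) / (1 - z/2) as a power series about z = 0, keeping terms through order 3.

15*z^3/2 - 3*z^2 + 3*z

Expand each factor separately, then convolve coefficients.
p(0) = 0
p′(0) = 3
p′′(0) = -6
p′′′(0) = 45
Then c_k = p^(k)(0)/k! gives each Taylor coefficient.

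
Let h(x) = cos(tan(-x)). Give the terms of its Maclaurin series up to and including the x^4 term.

Let u equal the inner series; expand the outer function in u and truncate.
h(0) = 1
h′(0) = 0
h′′(0) = -1
h′′′(0) = 0
h^(4)(0) = -7
Then c_k = h^(k)(0)/k! gives each Taylor coefficient.

-7*x^4/24 - x^2/2 + 1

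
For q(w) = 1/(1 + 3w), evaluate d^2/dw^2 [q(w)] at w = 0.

From the series, [w^2] q = 9; multiply by 2! = 2 to get 18.

18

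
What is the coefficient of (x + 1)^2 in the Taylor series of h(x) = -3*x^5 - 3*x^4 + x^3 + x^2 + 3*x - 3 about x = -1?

Compute the successive derivatives at the expansion point and divide by k!.
h(-1) = -6
h′(-1) = 1
h′′(-1) = 20

10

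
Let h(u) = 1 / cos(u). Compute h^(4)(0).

5

Divide the numerator series by the denominator series (power-series long division).
From the series, [u^4] h = 5/24; multiply by 4! = 24 to get 5.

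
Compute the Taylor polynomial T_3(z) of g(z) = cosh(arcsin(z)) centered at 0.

Plug the Maclaurin series of the inner function into that of the outer and collect terms.
g(0) = 1
g′(0) = 0
g′′(0) = 1
g′′′(0) = 0
Dividing each by k! gives the coefficients c_0, ..., c_3.

z^2/2 + 1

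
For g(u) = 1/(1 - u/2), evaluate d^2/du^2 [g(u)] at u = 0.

From the series, [u^2] g = 1/4; multiply by 2! = 2 to get 1/2.

1/2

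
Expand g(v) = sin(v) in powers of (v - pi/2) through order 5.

[(v - pi/2)^0] = 1;  [(v - pi/2)^1] = 0;  [(v - pi/2)^2] = -1/2;  [(v - pi/2)^3] = 0;  [(v - pi/2)^4] = 1/24;  [(v - pi/2)^5] = 0.

(v - pi/2)^4/24 - (v - pi/2)^2/2 + 1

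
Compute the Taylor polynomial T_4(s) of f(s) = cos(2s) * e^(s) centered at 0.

Take the Cauchy product of the two expansions.

-7*s^4/24 - 11*s^3/6 - 3*s^2/2 + s + 1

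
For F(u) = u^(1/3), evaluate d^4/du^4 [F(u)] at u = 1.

-80/81

Differentiate repeatedly and evaluate at the center.
The coefficient of (u - 1)^4 in the expansion is -10/243, so F^(4)(1) = 4! * (-10/243) = -80/81.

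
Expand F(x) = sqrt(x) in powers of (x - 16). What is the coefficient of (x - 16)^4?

-5/2097152

[(x - 16)^0] = 4;  [(x - 16)^1] = 1/8;  [(x - 16)^2] = -1/512;  [(x - 16)^3] = 1/16384;  [(x - 16)^4] = -5/2097152.
So c_4 = F^(4)(16)/4! = -5/2097152.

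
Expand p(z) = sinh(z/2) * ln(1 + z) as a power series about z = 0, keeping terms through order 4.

3*z^4/16 - z^3/4 + z^2/2

Multiply the two series term by term and collect like powers.
p(0) = 0
p′(0) = 0
p′′(0) = 1
p′′′(0) = -3/2
p^(4)(0) = 9/2
Then c_k = p^(k)(0)/k! gives each Taylor coefficient.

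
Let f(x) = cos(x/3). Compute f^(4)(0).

1/81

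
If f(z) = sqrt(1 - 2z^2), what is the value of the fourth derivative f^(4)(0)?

-12

The coefficient of z^4 in the expansion is -1/2, so f^(4)(0) = 4! * (-1/2) = -12.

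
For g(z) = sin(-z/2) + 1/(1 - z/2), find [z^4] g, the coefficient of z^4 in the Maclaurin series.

Add the two expansions coefficient-wise.
g(0) = 1
g′(0) = 0
g′′(0) = 1/2
g′′′(0) = 7/8
g^(4)(0) = 3/2
So c_4 = g^(4)(0)/4! = 1/16.

1/16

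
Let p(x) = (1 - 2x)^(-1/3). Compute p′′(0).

Compute the successive derivatives at the expansion point and divide by k!.
From the series, [x^2] p = 8/9; multiply by 2! = 2 to get 16/9.

16/9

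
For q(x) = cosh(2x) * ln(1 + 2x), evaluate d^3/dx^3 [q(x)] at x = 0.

Expand each factor separately, then convolve coefficients.
From the series, [x^3] q = 20/3; multiply by 3! = 6 to get 40.

40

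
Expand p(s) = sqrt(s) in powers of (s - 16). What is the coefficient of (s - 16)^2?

-1/512

p(16) = 4
p′(16) = 1/8
p′′(16) = -1/256
So c_2 = p′′(16)/2! = -1/512.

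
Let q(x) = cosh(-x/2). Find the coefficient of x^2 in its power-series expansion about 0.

1/8

q(0) = 1
q′(0) = 0
q′′(0) = 1/4
So c_2 = q′′(0)/2! = 1/8.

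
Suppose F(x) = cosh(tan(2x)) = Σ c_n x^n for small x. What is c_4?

6

Plug the Maclaurin series of the inner function into that of the outer and collect terms.
[x^0] = 1;  [x^1] = 0;  [x^2] = 2;  [x^3] = 0;  [x^4] = 6.
So c_4 = F^(4)(0)/4! = 6.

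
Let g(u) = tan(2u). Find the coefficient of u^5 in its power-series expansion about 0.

64/15

c_5 = g^(5)(0)/5! = 64/15.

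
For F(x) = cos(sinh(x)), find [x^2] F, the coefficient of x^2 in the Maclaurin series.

-1/2

Compose series: expand the inner function first, then feed it into the outer expansion.
F(0) = 1
F′(0) = 0
F′′(0) = -1
So c_2 = F′′(0)/2! = -1/2.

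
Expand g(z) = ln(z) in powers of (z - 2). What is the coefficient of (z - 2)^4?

-1/64

[(z - 2)^0] = ln(2);  [(z - 2)^1] = 1/2;  [(z - 2)^2] = -1/8;  [(z - 2)^3] = 1/24;  [(z - 2)^4] = -1/64.
So c_4 = g^(4)(2)/4! = -1/64.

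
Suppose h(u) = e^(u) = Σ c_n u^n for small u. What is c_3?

1/6

Differentiate repeatedly and evaluate at the center.
[u^0] = 1;  [u^1] = 1;  [u^2] = 1/2;  [u^3] = 1/6.
So c_3 = h′′′(0)/3! = 1/6.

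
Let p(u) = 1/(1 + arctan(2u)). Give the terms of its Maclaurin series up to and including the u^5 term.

-32*u^5/5 + 16*u^4/3 - 16*u^3/3 + 4*u^2 - 2*u + 1

Plug the Maclaurin series of the inner function into that of the outer and collect terms.
p(0) = 1
p′(0) = -2
p′′(0) = 8
p′′′(0) = -32
p^(4)(0) = 128
p^(5)(0) = -768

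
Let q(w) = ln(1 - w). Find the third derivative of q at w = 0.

-2

The coefficient of w^3 in the expansion is -1/3, so q′′′(0) = 3! * (-1/3) = -2.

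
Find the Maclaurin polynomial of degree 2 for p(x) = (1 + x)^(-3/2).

[x^0] = 1;  [x^1] = -3/2;  [x^2] = 15/8.

15*x^2/8 - 3*x/2 + 1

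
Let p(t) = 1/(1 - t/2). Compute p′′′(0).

3/4

Use the known series and substitute for the argument.
The coefficient of t^3 in the expansion is 1/8, so p′′′(0) = 3! * (1/8) = 3/4.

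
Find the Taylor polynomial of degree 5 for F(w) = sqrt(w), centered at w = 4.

F(4) = 2
F′(4) = 1/4
F′′(4) = -1/32
F′′′(4) = 3/256
F^(4)(4) = -15/2048
F^(5)(4) = 105/16384
Then c_k = F^(k)(4)/k! gives each Taylor coefficient.

7*(w - 4)^5/131072 - 5*(w - 4)^4/16384 + (w - 4)^3/512 - (w - 4)^2/64 + (w - 4)/4 + 2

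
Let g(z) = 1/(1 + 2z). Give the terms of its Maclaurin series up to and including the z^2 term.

[z^0] = 1;  [z^1] = -2;  [z^2] = 4.

4*z^2 - 2*z + 1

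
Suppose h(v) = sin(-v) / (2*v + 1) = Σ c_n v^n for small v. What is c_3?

Expand 1/(denominator) as a geometric series and multiply by the numerator's series.
h(0) = 0
h′(0) = -1
h′′(0) = 4
h′′′(0) = -23
So c_3 = h′′′(0)/3! = -23/6.

-23/6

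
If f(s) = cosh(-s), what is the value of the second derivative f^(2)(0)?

The coefficient of s^2 in the expansion is 1/2, so f′′(0) = 2! * (1/2) = 1.

1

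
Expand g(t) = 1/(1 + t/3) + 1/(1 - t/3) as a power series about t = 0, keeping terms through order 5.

2*t^4/81 + 2*t^2/9 + 2

Combine the two series term by term.
g(0) = 2
g′(0) = 0
g′′(0) = 4/9
g′′′(0) = 0
g^(4)(0) = 16/27
g^(5)(0) = 0
The Taylor polynomial is Σ g^(k)(0)/k! · t^k.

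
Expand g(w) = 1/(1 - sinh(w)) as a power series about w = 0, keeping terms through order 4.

Compose series: expand the inner function first, then feed it into the outer expansion.
g(0) = 1
g′(0) = 1
g′′(0) = 2
g′′′(0) = 7
g^(4)(0) = 32

4*w^4/3 + 7*w^3/6 + w^2 + w + 1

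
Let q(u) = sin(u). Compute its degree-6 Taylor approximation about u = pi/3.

q(pi/3) = sqrt(3)/2
q′(pi/3) = 1/2
q′′(pi/3) = -sqrt(3)/2
q′′′(pi/3) = -1/2
q^(4)(pi/3) = sqrt(3)/2
q^(5)(pi/3) = 1/2
q^(6)(pi/3) = -sqrt(3)/2
Then c_k = q^(k)(pi/3)/k! gives each Taylor coefficient.

-sqrt(3)*(u - pi/3)^6/1440 + (u - pi/3)^5/240 + sqrt(3)*(u - pi/3)^4/48 - (u - pi/3)^3/12 - sqrt(3)*(u - pi/3)^2/4 + (u - pi/3)/2 + sqrt(3)/2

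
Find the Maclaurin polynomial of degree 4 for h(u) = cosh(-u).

[u^0] = 1;  [u^1] = 0;  [u^2] = 1/2;  [u^3] = 0;  [u^4] = 1/24.

u^4/24 + u^2/2 + 1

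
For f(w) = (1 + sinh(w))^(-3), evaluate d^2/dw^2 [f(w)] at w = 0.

12

Substitute the inner expansion into the outer series and collect powers.
From the series, [w^2] f = 6; multiply by 2! = 2 to get 12.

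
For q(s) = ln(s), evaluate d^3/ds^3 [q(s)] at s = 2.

The coefficient of (s - 2)^3 in the expansion is 1/24, so q′′′(2) = 3! * (1/24) = 1/4.

1/4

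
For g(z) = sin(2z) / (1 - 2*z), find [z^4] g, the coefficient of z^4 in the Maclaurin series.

Expand 1/(denominator) as a geometric series and multiply by the numerator's series.
g(0) = 0
g′(0) = 2
g′′(0) = 8
g′′′(0) = 40
g^(4)(0) = 320

40/3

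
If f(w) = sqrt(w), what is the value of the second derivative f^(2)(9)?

-1/108

From the series, [(w - 9)^2] f = -1/216; multiply by 2! = 2 to get -1/108.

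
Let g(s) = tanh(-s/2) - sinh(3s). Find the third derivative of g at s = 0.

-107/4

Expand each term separately and add.
The coefficient of s^3 in the expansion is -107/24, so g′′′(0) = 3! * (-107/24) = -107/4.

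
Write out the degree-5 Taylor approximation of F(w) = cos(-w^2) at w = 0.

1 - w^4/2

Use the known series and substitute for the argument.
F(0) = 1
F′(0) = 0
F′′(0) = 0
F′′′(0) = 0
F^(4)(0) = -12
F^(5)(0) = 0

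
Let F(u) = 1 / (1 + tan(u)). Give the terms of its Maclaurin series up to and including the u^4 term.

5*u^4/3 - 4*u^3/3 + u^2 - u + 1

Expand as Σ (-1)^k u^k with u equal to the inner function's series.
F(0) = 1
F′(0) = -1
F′′(0) = 2
F′′′(0) = -8
F^(4)(0) = 40
The Taylor polynomial is Σ F^(k)(0)/k! · u^k.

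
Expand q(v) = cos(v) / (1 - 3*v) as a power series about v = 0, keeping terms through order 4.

1837*v^4/24 + 51*v^3/2 + 17*v^2/2 + 3*v + 1

Multiply the numerator's expansion by the denominator's geometric series.
q(0) = 1
q′(0) = 3
q′′(0) = 17
q′′′(0) = 153
q^(4)(0) = 1837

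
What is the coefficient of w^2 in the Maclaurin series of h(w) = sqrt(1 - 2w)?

c_2 = h′′(0)/2! = -1/2.

-1/2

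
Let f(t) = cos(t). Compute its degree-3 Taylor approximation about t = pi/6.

(t - pi/6)^3/12 - sqrt(3)*(t - pi/6)^2/4 - (t - pi/6)/2 + sqrt(3)/2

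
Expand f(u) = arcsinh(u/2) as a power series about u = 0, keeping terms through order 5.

Use the known series and substitute for the argument.
f(0) = 0
f′(0) = 1/2
f′′(0) = 0
f′′′(0) = -1/8
f^(4)(0) = 0
f^(5)(0) = 9/32
Dividing each by k! gives the coefficients c_0, ..., c_5.

3*u^5/1280 - u^3/48 + u/2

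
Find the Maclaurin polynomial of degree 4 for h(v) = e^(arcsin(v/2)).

Plug the Maclaurin series of the inner function into that of the outer and collect terms.

5*v^4/384 + v^3/24 + v^2/8 + v/2 + 1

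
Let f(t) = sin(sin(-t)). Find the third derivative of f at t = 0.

Plug the Maclaurin series of the inner function into that of the outer and collect terms.
The coefficient of t^3 in the expansion is 1/3, so f′′′(0) = 3! * (1/3) = 2.

2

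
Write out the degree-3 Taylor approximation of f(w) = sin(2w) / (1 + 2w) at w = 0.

Take the Cauchy product of the two expansions.
[w^0] = 0;  [w^1] = 2;  [w^2] = -4;  [w^3] = 20/3.

20*w^3/3 - 4*w^2 + 2*w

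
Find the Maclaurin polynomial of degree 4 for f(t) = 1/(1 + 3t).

81*t^4 - 27*t^3 + 9*t^2 - 3*t + 1

f(0) = 1
f′(0) = -3
f′′(0) = 18
f′′′(0) = -162
f^(4)(0) = 1944
Dividing each by k! gives the coefficients c_0, ..., c_4.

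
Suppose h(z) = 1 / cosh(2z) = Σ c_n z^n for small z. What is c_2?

Write the quotient as an unknown series and match coefficients against numerator = denominator · series.
h(0) = 1
h′(0) = 0
h′′(0) = -4
So c_2 = h′′(0)/2! = -2.

-2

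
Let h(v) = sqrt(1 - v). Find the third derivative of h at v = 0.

-3/8

Apply the Taylor formula c_k = f^(k)(a)/k!.
The coefficient of v^3 in the expansion is -1/16, so h′′′(0) = 3! * (-1/16) = -3/8.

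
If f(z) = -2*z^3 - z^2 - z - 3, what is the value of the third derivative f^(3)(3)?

From the series, [(z - 3)^3] f = -2; multiply by 3! = 6 to get -12.

-12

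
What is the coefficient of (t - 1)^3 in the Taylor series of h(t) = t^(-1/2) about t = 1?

-5/16

Differentiate repeatedly and evaluate at the center.
[(t - 1)^0] = 1;  [(t - 1)^1] = -1/2;  [(t - 1)^2] = 3/8;  [(t - 1)^3] = -5/16.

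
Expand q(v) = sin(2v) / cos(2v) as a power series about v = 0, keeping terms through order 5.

64*v^5/15 + 8*v^3/3 + 2*v

Invert the denominator's series and multiply.
q(0) = 0
q′(0) = 2
q′′(0) = 0
q′′′(0) = 16
q^(4)(0) = 0
q^(5)(0) = 512
Dividing each by k! gives the coefficients c_0, ..., c_5.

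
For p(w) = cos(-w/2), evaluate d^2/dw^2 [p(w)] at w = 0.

The coefficient of w^2 in the expansion is -1/8, so p′′(0) = 2! * (-1/8) = -1/4.

-1/4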